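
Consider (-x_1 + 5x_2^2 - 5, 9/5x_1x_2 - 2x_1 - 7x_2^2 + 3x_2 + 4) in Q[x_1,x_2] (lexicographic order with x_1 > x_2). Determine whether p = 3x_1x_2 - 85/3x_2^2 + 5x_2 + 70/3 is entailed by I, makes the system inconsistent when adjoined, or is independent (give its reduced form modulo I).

First compute the reduced Gröbner basis of I by Buchberger's algorithm.
f_1 = -x_1 + 5x_2^2 - 5, LT = x_1.
f_2 = 9/5x_1x_2 - 2x_1 - 7x_2^2 + 3x_2 + 4, LT = x_1x_2.

S(f_1,f_2): lcm = x_1x_2. S = 10/9x_1 - 5x_2^3 + 35/9x_2^2 + 10/3x_2 - 20/9.
  reduce S modulo (f_1, f_2):
  remainder -5x_2^3 + 85/9x_2^2 + 10/3x_2 - 70/9 ≠ 0; add h_3 = -5x_2^3 + 85/9x_2^2 + 10/3x_2 - 70/9 to the basis.

The other S-polynomials (S(f_1,h_3), S(f_2,h_3)) all reduce to 0 modulo the current basis, so we have a Gröbner basis.
Inter-reduce: drop elements whose leading term is divisible by another's, tail-reduce, and make monic.
Reduced Gröbner basis: {x_1 - 5x_2^2 + 5, x_2^3 - 17/9x_2^2 - 2/3x_2 + 14/9}.
Label its elements g_1 = x_1 - 5x_2^2 + 5, g_2 = x_2^3 - 17/9x_2^2 - 2/3x_2 + 14/9.

Reduce p = 3x_1x_2 - 85/3x_2^2 + 5x_2 + 70/3 modulo G:
  leading term x_1x_2: subtract (3x_2)·g_1 from 3x_1x_2 - 85/3x_2^2 + 5x_2 + 70/3 → 15x_2^3 - 85/3x_2^2 - 10x_2 + 70/3
  leading term x_2^3: subtract (15)·g_2 from 15x_2^3 - 85/3x_2^2 - 10x_2 + 70/3 → 0
  normal form = 0.
Since the normal form is 0, p ∈ I.

3x_1x_2 - 85/3x_2^2 + 5x_2 + 70/3 lies in I (it reduces to 0).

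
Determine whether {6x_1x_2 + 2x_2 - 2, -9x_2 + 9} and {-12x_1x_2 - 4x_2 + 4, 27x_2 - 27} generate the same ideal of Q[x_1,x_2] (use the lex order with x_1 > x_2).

Yes, the ideals are equal.

Equality of ideals is decidable: compute both reduced Gröbner bases (unique for the ordering) and check whether they agree.
Buchberger on the first generating set:
f_1 = 6x_1x_2 + 2x_2 - 2, LT = x_1x_2.
f_2 = -9x_2 + 9, LT = x_2.

S(f_1,f_2): lcm = x_1x_2. S = x_1 + 1/3x_2 - 1/3.
  reduce S modulo (f_1, f_2):
  remainder x_1 ≠ 0; add g_3 = x_1 to the basis.

The other S-polynomials (S(f_1,g_3), S(f_2,g_3)) all reduce to 0 modulo the current basis, so we have a Gröbner basis.
Inter-reduce: drop elements whose leading term is divisible by another's, tail-reduce, and make monic.
Reduced Gröbner basis: {x_1, x_2 - 1}.

Buchberger on the second generating set:
h_1 = -12x_1x_2 - 4x_2 + 4, LT = x_1x_2.
h_2 = 27x_2 - 27, LT = x_2.

S(h_1,h_2): lcm = x_1x_2. S = x_1 + 1/3x_2 - 1/3.
  reduce S modulo (h_1, h_2):
  remainder x_1 ≠ 0; add k_3 = x_1 to the basis.

The other S-polynomials (S(h_1,k_3), S(h_2,k_3)) all reduce to 0 modulo the current basis, so we have a Gröbner basis.
Inter-reduce: drop elements whose leading term is divisible by another's, tail-reduce, and make monic.
Reduced Gröbner basis: {x_1, x_2 - 1}.

These coincide, so the ideals are equal.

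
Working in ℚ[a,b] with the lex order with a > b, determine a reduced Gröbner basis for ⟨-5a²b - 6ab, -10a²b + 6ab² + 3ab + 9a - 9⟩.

f_1 = -5a²b - 6ab, LT = a²b.
f_2 = -10a²b + 6ab² + 3ab + 9a - 9, LT = a²b.

S(f_1,f_2): lcm = a²b. S = ⅗ab² + 3/2ab + 9/10a - 9/10.
  leading term ab²: no divisor's leading term divides it; move ⅗ab² to the remainder.
  leading term ab: no divisor's leading term divides it; move 3/2ab to the remainder.
  leading term a: no divisor's leading term divides it; move 9/10a to the remainder.
  leading term 1: no divisor's leading term divides it; move -9/10 to the remainder.
  remainder ⅗ab² + 3/2ab + 9/10a - 9/10 ≠ 0; add g_3 = ⅗ab² + 3/2ab + 9/10a - 9/10 to the basis.

S(f_1,g_3): lcm = a²b². S = -5/2a²b - 3/2a² + 6/5ab² + 3/2a.
  leading term a²b: subtract (½)·f_1 from -5/2a²b - 3/2a² + 6/5ab² + 3/2a → -3/2a² + 6/5ab² + 3ab + 3/2a
  leading term a²: no divisor's leading term divides it; move -3/2a² to the remainder.
  leading term ab²: subtract (2)·g_3 from 6/5ab² + 3ab + 3/2a → -3/10a + 9/5
  leading term a: no divisor's leading term divides it; move -3/10a to the remainder.
  leading term 1: no divisor's leading term divides it; move 9/5 to the remainder.
  remainder -3/2a² - 3/10a + 9/5 ≠ 0; add g_4 = -3/2a² - 3/10a + 9/5 to the basis.

S(f_1,g_4): lcm = a²b. S = ab + 6/5b.
  leading term ab: no divisor's leading term divides it; move ab to the remainder.
  leading term b: no divisor's leading term divides it; move 6/5b to the remainder.
  remainder ab + 6/5b ≠ 0; add g_5 = ab + 6/5b to the basis.

S(g_3,g_4): lcm = a²b². S = 5/2a²b + 3/2a² - ⅕ab² - 3/2a + 6/5b².
  leading term a²b: subtract (-½)·f_1 from 5/2a²b + 3/2a² - ⅕ab² - 3/2a + 6/5b² → 3/2a² - ⅕ab² - 3ab - 3/2a + 6/5b²
  leading term a²: subtract (-1)·g_4 from 3/2a² - ⅕ab² - 3ab - 3/2a + 6/5b² → -⅕ab² - 3ab - 9/5a + 6/5b² + 9/5
  leading term ab²: subtract (-⅓)·g_3 from -⅕ab² - 3ab - 9/5a + 6/5b² + 9/5 → -5/2ab - 3/2a + 6/5b² + 3/2
  leading term ab: subtract (-5/2)·g_5 from -5/2ab - 3/2a + 6/5b² + 3/2 → -3/2a + 6/5b² + 3b + 3/2
  leading term a: no divisor's leading term divides it; move -3/2a to the remainder.
  leading term b²: no divisor's leading term divides it; move 6/5b² to the remainder.
  leading term b: no divisor's leading term divides it; move 3b to the remainder.
  leading term 1: no divisor's leading term divides it; move 3/2 to the remainder.
  remainder -3/2a + 6/5b² + 3b + 3/2 ≠ 0; add g_6 = -3/2a + 6/5b² + 3b + 3/2 to the basis.

S(g_3,g_6): lcm = ab². S = 5/2ab + 3/2a + ⅘b⁴ + 2b³ + b² - 3/2.
  leading term ab: subtract (5/2)·g_5 from 5/2ab + 3/2a + ⅘b⁴ + 2b³ + b² - 3/2 → 3/2a + ⅘b⁴ + 2b³ + b² - 3b - 3/2
  leading term a: subtract (-1)·g_6 from 3/2a + ⅘b⁴ + 2b³ + b² - 3b - 3/2 → ⅘b⁴ + 2b³ + 11/5b²
  leading term b⁴: no divisor's leading term divides it; move ⅘b⁴ to the remainder.
  leading term b³: no divisor's leading term divides it; move 2b³ to the remainder.
  leading term b²: no divisor's leading term divides it; move 11/5b² to the remainder.
  remainder ⅘b⁴ + 2b³ + 11/5b² ≠ 0; add g_7 = ⅘b⁴ + 2b³ + 11/5b² to the basis.

S(g_5,g_6): lcm = ab. S = ⅘b³ + 2b² + 11/5b.
  leading term b³: no divisor's leading term divides it; move ⅘b³ to the remainder.
  leading term b²: no divisor's leading term divides it; move 2b² to the remainder.
  leading term b: no divisor's leading term divides it; move 11/5b to the remainder.
  remainder ⅘b³ + 2b² + 11/5b ≠ 0; add g_8 = ⅘b³ + 2b² + 11/5b to the basis.

The other S-polynomials (S(f_2,g_3), S(f_2,g_4), S(f_1,g_5), S(f_2,g_5), S(g_3,g_5), S(g_4,g_5), S(f_1,g_6), S(f_2,g_6), S(g_4,g_6), S(f_1,g_7), S(f_2,g_7), S(g_3,g_7), S(g_4,g_7), S(g_5,g_7), S(g_6,g_7), S(f_1,g_8), S(f_2,g_8), S(g_3,g_8), S(g_4,g_8), S(g_5,g_8), S(g_6,g_8), S(g_7,g_8)) all reduce to 0 modulo the current basis, so we have a Gröbner basis.
Inter-reduce: drop elements whose leading term is divisible by another's, tail-reduce, and make monic.

G = {a - ⅘b² - 2b - 1, b³ + 5/2b² + 11/4b}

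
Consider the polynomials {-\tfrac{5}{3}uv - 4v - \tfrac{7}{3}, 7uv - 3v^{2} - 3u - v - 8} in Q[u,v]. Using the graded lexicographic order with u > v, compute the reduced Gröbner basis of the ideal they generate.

f_1 = -\tfrac{5}{3}uv - 4v - \tfrac{7}{3}, LT = uv.
f_2 = 7uv - 3v^{2} - 3u - v - 8, LT = uv.

S(f_1,f_2): lcm = uv. S = \tfrac{3}{7}v^{2} + \tfrac{3}{7}u + \tfrac{89}{35}v + \tfrac{89}{35}.
  reduce S modulo (f_1, f_2):
  remainder \tfrac{3}{7}v^{2} + \tfrac{3}{7}u + \tfrac{89}{35}v + \tfrac{89}{35} ≠ 0; add g_3 = \tfrac{3}{7}v^{2} + \tfrac{3}{7}u + \tfrac{89}{35}v + \tfrac{89}{35} to the basis.

S(f_1,g_3): lcm = uv^{2}. S = -u^{2} - \tfrac{89}{15}uv + \tfrac{12}{5}v^{2} - \tfrac{89}{15}u + \tfrac{7}{5}v.
  reduce S modulo (f_1, f_2, g_3):
  remainder -u^{2} - \tfrac{25}{3}u + \tfrac{7}{5}v - \tfrac{89}{15} ≠ 0; add g_4 = -u^{2} - \tfrac{25}{3}u + \tfrac{7}{5}v - \tfrac{89}{15} to the basis.

The other S-polynomials (S(f_2,g_3), S(f_1,g_4), S(f_2,g_4), S(g_3,g_4)) all reduce to 0 modulo the current basis, so we have a Gröbner basis.
Inter-reduce: drop elements whose leading term is divisible by another's, tail-reduce, and make monic.

G = {u^{2} + \tfrac{25}{3}u - \tfrac{7}{5}v + \tfrac{89}{15}, uv + \tfrac{12}{5}v + \tfrac{7}{5}, v^{2} + u + \tfrac{89}{15}v + \tfrac{89}{15}}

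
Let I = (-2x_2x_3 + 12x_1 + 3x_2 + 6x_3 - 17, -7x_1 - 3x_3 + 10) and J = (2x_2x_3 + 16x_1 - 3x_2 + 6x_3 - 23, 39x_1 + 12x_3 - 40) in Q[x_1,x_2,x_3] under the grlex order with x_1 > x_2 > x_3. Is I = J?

For a fixed monomial order, each ideal has a unique reduced Gröbner basis; comparing bases decides equality.
Buchberger on the first generating set:
f_1 = -2x_2x_3 + 12x_1 + 3x_2 + 6x_3 - 17, LT = x_2x_3.
f_2 = -7x_1 - 3x_3 + 10, LT = x_1.

S(f_1,f_2): leading monomials are coprime, so the S-polynomial reduces to 0 (Buchberger's first criterion).
Every S-polynomial of the final basis reduces to 0, so we have a Gröbner basis.
Inter-reduce: drop elements whose leading term is divisible by another's, tail-reduce, and make monic.
Reduced Gröbner basis: {x_2x_3 - 3/2x_2 - 3/7x_3 - 1/14, x_1 + 3/7x_3 - 10/7}.

Buchberger on the second generating set:
h_1 = 2x_2x_3 + 16x_1 - 3x_2 + 6x_3 - 23, LT = x_2x_3.
h_2 = 39x_1 + 12x_3 - 40, LT = x_1.

S(h_1,h_2): leading monomials are coprime, so the S-polynomial reduces to 0 (Buchberger's first criterion).
Every S-polynomial of the final basis reduces to 0, so we have a Gröbner basis.
Inter-reduce: drop elements whose leading term is divisible by another's, tail-reduce, and make monic.
Reduced Gröbner basis: {x_2x_3 - 3/2x_2 + 7/13x_3 - 257/78, x_1 + 4/13x_3 - 40/39}.

These differ, so the ideals are not equal.

No, the ideals differ.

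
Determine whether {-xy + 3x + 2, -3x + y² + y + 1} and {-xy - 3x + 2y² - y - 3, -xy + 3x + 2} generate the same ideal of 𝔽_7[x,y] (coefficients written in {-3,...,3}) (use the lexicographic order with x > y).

No, the ideals differ.

Equality of ideals is decidable: compute both reduced Gröbner bases (unique for the ordering) and check whether they agree.
Buchberger on the first generating set:
f_1 = -xy + 3x + 2, LT = xy.
f_2 = -3x + y² + y + 1, LT = x.

S(f_1,f_2): lcm = xy. S = -3x - 2y³ - 2y² - 2y - 2.
  reduce S modulo (f_1, f_2):
  remainder -2y³ - 3y² - 3y - 3 ≠ 0; add g_3 = -2y³ - 3y² - 3y - 3 to the basis.

The other S-polynomials (S(f_1,g_3), S(f_2,g_3)) all reduce to 0 modulo the current basis, so we have a Gröbner basis.
Inter-reduce: drop elements whose leading term is divisible by another's, tail-reduce, and make monic.
Reduced Gröbner basis: {x + 2y² + 2y + 2, y³ - 2y² - 2y - 2}.

Buchberger on the second generating set:
h_1 = -xy - 3x + 2y² - y - 3, LT = xy.
h_2 = -xy + 3x + 2, LT = xy.

S(h_1,h_2): lcm = xy. S = -x - 2y² + y - 2.
  reduce S modulo (h_1, h_2):
  remainder -x - 2y² + y - 2 ≠ 0; add k_3 = -x - 2y² + y - 2 to the basis.

S(h_1,k_3): lcm = xy. S = 3x - 2y³ - y² - y + 3.
  reduce S modulo (h_1, h_2, k_3):
  remainder -2y³ + 2y - 3 ≠ 0; add k_4 = -2y³ + 2y - 3 to the basis.

The other S-polynomials (S(h_2,k_3), S(h_1,k_4), S(h_2,k_4), S(k_3,k_4)) all reduce to 0 modulo the current basis, so we have a Gröbner basis.
Inter-reduce: drop elements whose leading term is divisible by another's, tail-reduce, and make monic.
Reduced Gröbner basis: {x + 2y² - y + 2, y³ - y - 2}.

Since the reduced bases disagree, the two ideals are not the same.
The choice of monomial ordering does not affect the verdict — as long as both bases are computed under the same ordering, their equality decides ideal equality.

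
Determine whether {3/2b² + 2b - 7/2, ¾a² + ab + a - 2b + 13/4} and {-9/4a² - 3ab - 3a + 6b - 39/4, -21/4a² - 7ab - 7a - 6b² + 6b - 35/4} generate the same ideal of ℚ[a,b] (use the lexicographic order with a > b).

Two ideals are equal iff their reduced Gröbner bases coincide (the reduced basis is unique for a fixed ordering).
Buchberger on the first generating set:
f_1 = 3/2b² + 2b - 7/2, LT = b².
f_2 = ¾a² + ab + a - 2b + 13/4, LT = a².

S(f_1,f_2): leading monomials are coprime, so the S-polynomial reduces to 0 (Buchberger's first criterion).
Every S-polynomial of the final basis reduces to 0, so we have a Gröbner basis.
Inter-reduce: drop elements whose leading term is divisible by another's, tail-reduce, and make monic.
Reduced Gröbner basis: {a² + 4/3ab + 4/3a - 8/3b + 13/3, b² + 4/3b - 7/3}.

Buchberger on the second generating set:
h_1 = -9/4a² - 3ab - 3a + 6b - 39/4, LT = a².
h_2 = -21/4a² - 7ab - 7a - 6b² + 6b - 35/4, LT = a².

S(h_1,h_2): lcm = a². S = -8/7b² - 32/21b + 8/3.
  leading term b²: no divisor's leading term divides it; move -8/7b² to the remainder.
  leading term b: no divisor's leading term divides it; move -32/21b to the remainder.
  leading term 1: no divisor's leading term divides it; move 8/3 to the remainder.
  remainder -8/7b² - 32/21b + 8/3 ≠ 0; add k_3 = -8/7b² - 32/21b + 8/3 to the basis.

S(h_1,k_3): leading monomials are coprime, so the S-polynomial reduces to 0 (Buchberger's first criterion).
S(h_2,k_3): leading monomials are coprime, so the S-polynomial reduces to 0 (Buchberger's first criterion).
Every S-polynomial of the final basis reduces to 0, so we have a Gröbner basis.
Inter-reduce: drop elements whose leading term is divisible by another's, tail-reduce, and make monic.
Reduced Gröbner basis: {a² + 4/3ab + 4/3a - 8/3b + 13/3, b² + 4/3b - 7/3}.

Same reduced basis, so the two generating sets span the same ideal.

Yes, the ideals are equal.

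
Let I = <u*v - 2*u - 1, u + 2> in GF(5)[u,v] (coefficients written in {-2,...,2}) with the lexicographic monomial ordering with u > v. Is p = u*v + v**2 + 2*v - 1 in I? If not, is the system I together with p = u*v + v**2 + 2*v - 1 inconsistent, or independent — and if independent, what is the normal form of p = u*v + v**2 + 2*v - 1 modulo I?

u*v + v**2 + 2*v - 1 lies in I (it reduces to 0).

First compute the reduced Gröbner basis of I by Buchberger's algorithm.
f_1 = u*v - 2*u - 1, LT = u*v.
f_2 = u + 2, LT = u.

S(f_1,f_2): lcm = u*v. S = -2*u - 2*v - 1.
  reduce S modulo (f_1, f_2):
  remainder -2*v - 2 ≠ 0; add h_3 = -2*v - 2 to the basis.

The other S-polynomials (S(f_1,h_3), S(f_2,h_3)) all reduce to 0 modulo the current basis, so we have a Gröbner basis.
Inter-reduce: drop elements whose leading term is divisible by another's, tail-reduce, and make monic.
Reduced Gröbner basis: {u + 2, v + 1}.
Label its elements g_1 = u + 2, g_2 = v + 1.

Reduce p = u*v + v**2 + 2*v - 1 modulo G:
  leading term u*v: subtract (v)·g_1 from u*v + v**2 + 2*v - 1 → v**2 - 1
  leading term v**2: subtract (v)·g_2 from v**2 - 1 → -v - 1
  leading term v: subtract (-1)·g_2 from -v - 1 → 0
  normal form = 0.
Since the normal form is 0, p ∈ I.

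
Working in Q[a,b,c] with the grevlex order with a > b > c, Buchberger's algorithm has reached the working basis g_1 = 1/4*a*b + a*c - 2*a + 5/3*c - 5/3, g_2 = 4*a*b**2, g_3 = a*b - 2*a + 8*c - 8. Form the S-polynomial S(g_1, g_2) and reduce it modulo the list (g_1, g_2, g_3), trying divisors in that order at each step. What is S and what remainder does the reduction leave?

lcm(LM(g_1), LM(g_2)) = a*b**2.
S = (lcm/LT(g_1))·g_1 − (lcm/LT(g_2))·g_2 = 4*a*b*c - 8*a*b + 20/3*b*c - 20/3*b.
Reduce S modulo (g_1, g_2, g_3) in that order:
  leading term a*b*c: subtract (16*c)·g_1 from 4*a*b*c - 8*a*b + 20/3*b*c - 20/3*b → -16*a*c**2 - 8*a*b + 32*a*c + 20/3*b*c - 80/3*c**2 - 20/3*b + 80/3*c
  leading term a*c**2: no divisor's leading term divides it; move -16*a*c**2 to the remainder.
  leading term a*b: subtract (-32)·g_1 from -8*a*b + 32*a*c + 20/3*b*c - 80/3*c**2 - 20/3*b + 80/3*c → 64*a*c + 20/3*b*c - 80/3*c**2 - 64*a - 20/3*b + 80*c - 160/3
  leading term a*c: no divisor's leading term divides it; move 64*a*c to the remainder.
  leading term b*c: no divisor's leading term divides it; move 20/3*b*c to the remainder.
  leading term c**2: no divisor's leading term divides it; move -80/3*c**2 to the remainder.
  leading term a: no divisor's leading term divides it; move -64*a to the remainder.
  leading term b: no divisor's leading term divides it; move -20/3*b to the remainder.
  leading term c: no divisor's leading term divides it; move 80*c to the remainder.
  leading term 1: no divisor's leading term divides it; move -160/3 to the remainder.
The remainder -16*a*c**2 + 64*a*c + 20/3*b*c - 80/3*c**2 - 64*a - 20/3*b + 80*c - 160/3 is nonzero, so it would be added as the next basis element.

S(g_1, g_2) = 4*a*b*c - 8*a*b + 20/3*b*c - 20/3*b; remainder on division = -16*a*c**2 + 64*a*c + 20/3*b*c - 80/3*c**2 - 64*a - 20/3*b + 80*c - 160/3.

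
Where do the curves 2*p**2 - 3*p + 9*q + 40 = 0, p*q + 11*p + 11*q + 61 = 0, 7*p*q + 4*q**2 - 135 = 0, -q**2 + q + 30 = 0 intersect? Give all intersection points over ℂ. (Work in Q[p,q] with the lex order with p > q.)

Compute a lex Gröbner basis by Buchberger's algorithm.
f_1 = 2*p**2 - 3*p + 9*q + 40, LT = p**2.
f_2 = p*q + 11*p + 11*q + 61, LT = p*q.
f_3 = 7*p*q + 4*q**2 - 135, LT = p*q.
f_4 = -q**2 + q + 30, LT = q**2.

S(f_1,f_2): lcm = p**2*q. S = -11*p**2 - 25/2*p*q - 61*p + 9/2*q**2 + 20*q.
  leading term p**2: subtract (-11/2)·f_1 from -11*p**2 - 25/2*p*q - 61*p + 9/2*q**2 + 20*q → -25/2*p*q - 155/2*p + 9/2*q**2 + 139/2*q + 220
  leading term p*q: subtract (-25/2)·f_2 from -25/2*p*q - 155/2*p + 9/2*q**2 + 139/2*q + 220 → 60*p + 9/2*q**2 + 207*q + 1965/2
  leading term p: no divisor's leading term divides it; move 60*p to the remainder.
  leading term q**2: subtract (-9/2)·f_4 from 9/2*q**2 + 207*q + 1965/2 → 423/2*q + 2235/2
  leading term q: no divisor's leading term divides it; move 423/2*q to the remainder.
  leading term 1: no divisor's leading term divides it; move 2235/2 to the remainder.
  remainder 60*p + 423/2*q + 2235/2 ≠ 0; add h_5 = 60*p + 423/2*q + 2235/2 to the basis.

S(f_1,f_3): lcm = p**2*q. S = -4/7*p*q**2 - 3/2*p*q + 135/7*p + 9/2*q**2 + 20*q.
  leading term p*q**2: subtract (-4/7*q)·f_2 from -4/7*p*q**2 - 3/2*p*q + 135/7*p + 9/2*q**2 + 20*q → 67/14*p*q + 135/7*p + 151/14*q**2 + 384/7*q
  leading term p*q: subtract (67/14)·f_2 from 67/14*p*q + 135/7*p + 151/14*q**2 + 384/7*q → -467/14*p + 151/14*q**2 + 31/14*q - 4087/14
  leading term p: subtract (-467/840)·h_5 from -467/14*p + 151/14*q**2 + 31/14*q - 4087/14 → 151/14*q**2 + 67087/560*q + 36887/112
  leading term q**2: subtract (-151/14)·f_4 from 151/14*q**2 + 67087/560*q + 36887/112 → 73127/560*q + 73127/112
  leading term q: no divisor's leading term divides it; move 73127/560*q to the remainder.
  leading term 1: no divisor's leading term divides it; move 73127/112 to the remainder.
  remainder 73127/560*q + 73127/112 ≠ 0; add h_6 = 73127/560*q + 73127/112 to the basis.

S(f_1,f_4): leading monomials are coprime, so the S-polynomial reduces to 0 (Buchberger's first criterion).
S(f_2,f_3): lcm = p*q. S = 11*p - 4/7*q**2 + 11*q + 562/7.
  leading term p: subtract (11/60)·h_5 from 11*p - 4/7*q**2 + 11*q + 562/7 → -4/7*q**2 - 1111/40*q - 6977/56
  leading term q**2: subtract (4/7)·f_4 from -4/7*q**2 - 1111/40*q - 6977/56 → -7937/280*q - 7937/56
  leading term q: subtract (-15874/73127)·h_6 from -7937/280*q - 7937/56 → 0
  remainder 0.

S(f_2,f_4): lcm = p*q**2. S = 12*p*q + 30*p + 11*q**2 + 61*q.
  leading term p*q: subtract (12)·f_2 from 12*p*q + 30*p + 11*q**2 + 61*q → -102*p + 11*q**2 - 71*q - 732
  leading term p: subtract (-17/10)·h_5 from -102*p + 11*q**2 - 71*q - 732 → 11*q**2 + 5771/20*q + 4671/4
  leading term q**2: subtract (-11)·f_4 from 11*q**2 + 5771/20*q + 4671/4 → 5991/20*q + 5991/4
  leading term q: subtract (167748/73127)·h_6 from 5991/20*q + 5991/4 → 0
  remainder 0.

S(f_3,f_4): lcm = p*q**2. S = p*q + 30*p + 4/7*q**3 - 135/7*q.
  leading term p*q: subtract (1)·f_2 from p*q + 30*p + 4/7*q**3 - 135/7*q → 19*p + 4/7*q**3 - 212/7*q - 61
  leading term p: subtract (19/60)·h_5 from 19*p + 4/7*q**3 - 212/7*q - 61 → 4/7*q**3 - 27233/280*q - 3319/8
  leading term q**3: subtract (-4/7*q)·f_4 from 4/7*q**3 - 27233/280*q - 3319/8 → 4/7*q**2 - 22433/280*q - 3319/8
  leading term q**2: subtract (-4/7)·f_4 from 4/7*q**2 - 22433/280*q - 3319/8 → -22273/280*q - 22273/56
  leading term q: subtract (-44546/73127)·h_6 from -22273/280*q - 22273/56 → 0
  remainder 0.

S(f_1,h_5): lcm = p**2. S = -141/40*p*q - 161/8*p + 9/2*q + 20.
  leading term p*q: subtract (-141/40)·f_2 from -141/40*p*q - 161/8*p + 9/2*q + 20 → 373/20*p + 1731/40*q + 9401/40
  leading term p: subtract (373/1200)·h_5 from 373/20*p + 1731/40*q + 9401/40 → -17973/800*q - 17973/160
  leading term q: subtract (-125811/731270)·h_6 from -17973/800*q - 17973/160 → 0
  remainder 0.

S(f_2,h_5): lcm = p*q. S = 11*p - 141/40*q**2 - 61/8*q + 61.
  leading term p: subtract (11/60)·h_5 from 11*p - 141/40*q**2 - 61/8*q + 61 → -141/40*q**2 - 232/5*q - 1151/8
  leading term q**2: subtract (141/40)·f_4 from -141/40*q**2 - 232/5*q - 1151/8 → -1997/40*q - 1997/8
  leading term q: subtract (-27958/73127)·h_6 from -1997/40*q - 1997/8 → 0
  remainder 0.

S(f_3,h_5): lcm = p*q. S = -827/280*q**2 - 149/8*q - 135/7.
  leading term q**2: subtract (827/280)·f_4 from -827/280*q**2 - 149/8*q - 135/7 → -3021/140*q - 3021/28
  leading term q: subtract (-12084/73127)·h_6 from -3021/140*q - 3021/28 → 0
  remainder 0.

S(f_4,h_5): leading monomials are coprime, so the S-polynomial reduces to 0 (Buchberger's first criterion).
S(f_1,h_6): leading monomials are coprime, so the S-polynomial reduces to 0 (Buchberger's first criterion).
S(f_2,h_6): lcm = p*q. S = 6*p + 11*q + 61.
  leading term p: subtract (1/10)·h_5 from 6*p + 11*q + 61 → -203/20*q - 203/4
  leading term q: subtract (-5684/73127)·h_6 from -203/20*q - 203/4 → 0
  remainder 0.

S(f_3,h_6): lcm = p*q. S = -5*p + 4/7*q**2 - 135/7.
  leading term p: subtract (-1/12)·h_5 from -5*p + 4/7*q**2 - 135/7 → 4/7*q**2 + 141/8*q + 4135/56
  leading term q**2: subtract (-4/7)·f_4 from 4/7*q**2 + 141/8*q + 4135/56 → 1019/56*q + 5095/56
  leading term q: subtract (10190/73127)·h_6 from 1019/56*q + 5095/56 → 0
  remainder 0.

S(f_4,h_6): lcm = q**2. S = -6*q - 30.
  leading term q: subtract (-3360/73127)·h_6 from -6*q - 30 → 0
  remainder 0.

S(h_5,h_6): leading monomials are coprime, so the S-polynomial reduces to 0 (Buchberger's first criterion).
Every S-polynomial of the final basis reduces to 0, so we have a Gröbner basis.
Inter-reduce: drop elements whose leading term is divisible by another's, tail-reduce, and make monic.
Reduced Gröbner basis: {p + 1, q + 5}.

A lex Gröbner basis eliminates variables successively. Here q + 5 depends only on q, with roots {-5}; lifting each root through the earlier basis elements recovers the full solutions.
  q = -5: the earlier basis element becomes p + 1 = 0, giving p = -1 — point (-1, -5).

{(-1, -5)}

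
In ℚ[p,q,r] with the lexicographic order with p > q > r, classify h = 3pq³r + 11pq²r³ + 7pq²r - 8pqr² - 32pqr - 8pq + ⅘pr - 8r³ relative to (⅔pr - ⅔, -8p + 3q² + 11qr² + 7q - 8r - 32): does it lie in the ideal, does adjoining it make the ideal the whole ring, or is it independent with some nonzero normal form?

3pq³r + 11pq²r³ + 7pq²r - 8pqr² - 32pqr - 8pq + ⅘pr - 8r³ is independent of I; its normal form modulo I is -8r³ + ⅘.

First compute the reduced Gröbner basis of I by Buchberger's algorithm.
f_1 = ⅔pr - ⅔, LT = pr.
f_2 = -8p + 3q² + 11qr² + 7q - 8r - 32, LT = p.

S(f_1,f_2): lcm = pr. S = ⅜q²r + 11/8qr³ + ⅞qr - r² - 4r - 1.
  leading term q²r: no divisor's leading term divides it; move ⅜q²r to the remainder.
  leading term qr³: no divisor's leading term divides it; move 11/8qr³ to the remainder.
  leading term qr: no divisor's leading term divides it; move ⅞qr to the remainder.
  leading term r²: no divisor's leading term divides it; move -r² to the remainder.
  leading term r: no divisor's leading term divides it; move -4r to the remainder.
  leading term 1: no divisor's leading term divides it; move -1 to the remainder.
  remainder ⅜q²r + 11/8qr³ + ⅞qr - r² - 4r - 1 ≠ 0; add k_3 = ⅜q²r + 11/8qr³ + ⅞qr - r² - 4r - 1 to the basis.

The other S-polynomials (S(f_1,k_3), S(f_2,k_3)) all reduce to 0 modulo the current basis, so we have a Gröbner basis.
Inter-reduce: drop elements whose leading term is divisible by another's, tail-reduce, and make monic.
Reduced Gröbner basis: {p - ⅜q² - 11/8qr² - ⅞q + r + 4, q²r + 11/3qr³ + 7/3qr - 8/3r² - 32/3r - 8/3}.
Label its elements g_1 = p - ⅜q² - 11/8qr² - ⅞q + r + 4, g_2 = q²r + 11/3qr³ + 7/3qr - 8/3r² - 32/3r - 8/3.

Reduce h = 3pq³r + 11pq²r³ + 7pq²r - 8pqr² - 32pqr - 8pq + ⅘pr - 8r³ modulo G:
  leading term pq³r: subtract (3q³r)·g_1 from 3pq³r + 11pq²r³ + 7pq²r - 8pqr² - 32pqr - 8pq + ⅘pr - 8r³ → 11pq²r³ + 7pq²r - 8pqr² - 32pqr - 8pq + ⅘pr + 9/8q⁵r + 33/8q⁴r³ + 21/8q⁴r - 3q³r² - 12q³r - 8r³
  leading term pq²r³: subtract (11q²r³)·g_1 from 11pq²r³ + 7pq²r - 8pqr² - 32pqr - 8pq + ⅘pr + 9/8q⁵r + 33/8q⁴r³ + 21/8q⁴r - 3q³r² - 12q³r - 8r³ → 7pq²r - 8pqr² - 32pqr - 8pq + ⅘pr + 9/8q⁵r + 33/4q⁴r³ + 21/8q⁴r + 121/8q³r⁵ + 77/8q³r³ - 3q³r² - 12q³r - 11q²r⁴ - 44q²r³ - 8r³
  leading term pq²r: subtract (7q²r)·g_1 from 7pq²r - 8pqr² - 32pqr - 8pq + ⅘pr + 9/8q⁵r + 33/4q⁴r³ + 21/8q⁴r + 121/8q³r⁵ + 77/8q³r³ - 3q³r² - 12q³r - 11q²r⁴ - 44q²r³ - 8r³ → -8pqr² - 32pqr - 8pq + ⅘pr + 9/8q⁵r + 33/4q⁴r³ + 21/4q⁴r + 121/8q³r⁵ + 77/4q³r³ - 3q³r² - 47/8q³r - 11q²r⁴ - 44q²r³ - 7q²r² - 28q²r - 8r³
  leading term pqr²: subtract (-8qr²)·g_1 from -8pqr² - 32pqr - 8pq + ⅘pr + 9/8q⁵r + 33/4q⁴r³ + 21/4q⁴r + 121/8q³r⁵ + 77/4q³r³ - 3q³r² - 47/8q³r - 11q²r⁴ - 44q²r³ - 7q²r² - 28q²r - 8r³ → -32pqr - 8pq + ⅘pr + 9/8q⁵r + 33/4q⁴r³ + 21/4q⁴r + 121/8q³r⁵ + 77/4q³r³ - 6q³r² - 47/8q³r - 22q²r⁴ - 44q²r³ - 14q²r² - 28q²r + 8qr³ + 32qr² - 8r³
  leading term pqr: subtract (-32qr)·g_1 from -32pqr - 8pq + ⅘pr + 9/8q⁵r + 33/4q⁴r³ + 21/4q⁴r + 121/8q³r⁵ + 77/4q³r³ - 6q³r² - 47/8q³r - 22q²r⁴ - 44q²r³ - 14q²r² - 28q²r + 8qr³ + 32qr² - 8r³ → -8pq + ⅘pr + 9/8q⁵r + 33/4q⁴r³ + 21/4q⁴r + 121/8q³r⁵ + 77/4q³r³ - 6q³r² - 143/8q³r - 22q²r⁴ - 88q²r³ - 14q²r² - 56q²r + 8qr³ + 64qr² + 128qr - 8r³
  leading term pq: subtract (-8q)·g_1 from -8pq + ⅘pr + 9/8q⁵r + 33/4q⁴r³ + 21/4q⁴r + 121/8q³r⁵ + 77/4q³r³ - 6q³r² - 143/8q³r - 22q²r⁴ - 88q²r³ - 14q²r² - 56q²r + 8qr³ + 64qr² + 128qr - 8r³ → ⅘pr + 9/8q⁵r + 33/4q⁴r³ + 21/4q⁴r + 121/8q³r⁵ + 77/4q³r³ - 6q³r² - 143/8q³r - 3q³ - 22q²r⁴ - 88q²r³ - 25q²r² - 56q²r - 7q² + 8qr³ + 64qr² + 136qr + 32q - 8r³
  leading term pr: subtract (⅘r)·g_1 from ⅘pr + 9/8q⁵r + 33/4q⁴r³ + 21/4q⁴r + 121/8q³r⁵ + 77/4q³r³ - 6q³r² - 143/8q³r - 3q³ - 22q²r⁴ - 88q²r³ - 25q²r² - 56q²r - 7q² + 8qr³ + 64qr² + 136qr + 32q - 8r³ → 9/8q⁵r + 33/4q⁴r³ + 21/4q⁴r + 121/8q³r⁵ + 77/4q³r³ - 6q³r² - 143/8q³r - 3q³ - 22q²r⁴ - 88q²r³ - 25q²r² - 557/10q²r - 7q² + 91/10qr³ + 64qr² + 1367/10qr + 32q - 8r³ - ⅘r² - 16/5r
  leading term q⁵r: subtract (9/8q³)·g_2 from 9/8q⁵r + 33/4q⁴r³ + 21/4q⁴r + 121/8q³r⁵ + 77/4q³r³ - 6q³r² - 143/8q³r - 3q³ - 22q²r⁴ - 88q²r³ - 25q²r² - 557/10q²r - 7q² + 91/10qr³ + 64qr² + 1367/10qr + 32q - 8r³ - ⅘r² - 16/5r → 33/8q⁴r³ + 21/8q⁴r + 121/8q³r⁵ + 77/4q³r³ - 3q³r² - 47/8q³r - 22q²r⁴ - 88q²r³ - 25q²r² - 557/10q²r - 7q² + 91/10qr³ + 64qr² + 1367/10qr + 32q - 8r³ - ⅘r² - 16/5r
  leading term q⁴r³: subtract (33/8q²r²)·g_2 from 33/8q⁴r³ + 21/8q⁴r + 121/8q³r⁵ + 77/4q³r³ - 3q³r² - 47/8q³r - 22q²r⁴ - 88q²r³ - 25q²r² - 557/10q²r - 7q² + 91/10qr³ + 64qr² + 1367/10qr + 32q - 8r³ - ⅘r² - 16/5r → 21/8q⁴r + 77/8q³r³ - 3q³r² - 47/8q³r - 11q²r⁴ - 44q²r³ - 14q²r² - 557/10q²r - 7q² + 91/10qr³ + 64qr² + 1367/10qr + 32q - 8r³ - ⅘r² - 16/5r
  leading term q⁴r: subtract (21/8q²)·g_2 from 21/8q⁴r + 77/8q³r³ - 3q³r² - 47/8q³r - 11q²r⁴ - 44q²r³ - 14q²r² - 557/10q²r - 7q² + 91/10qr³ + 64qr² + 1367/10qr + 32q - 8r³ - ⅘r² - 16/5r → -3q³r² - 12q³r - 11q²r⁴ - 44q²r³ - 7q²r² - 277/10q²r + 91/10qr³ + 64qr² + 1367/10qr + 32q - 8r³ - ⅘r² - 16/5r
  leading term q³r²: subtract (-3qr)·g_2 from -3q³r² - 12q³r - 11q²r⁴ - 44q²r³ - 7q²r² - 277/10q²r + 91/10qr³ + 64qr² + 1367/10qr + 32q - 8r³ - ⅘r² - 16/5r → -12q³r - 44q²r³ - 277/10q²r + 11/10qr³ + 32qr² + 1287/10qr + 32q - 8r³ - ⅘r² - 16/5r
  leading term q³r: subtract (-12q)·g_2 from -12q³r - 44q²r³ - 277/10q²r + 11/10qr³ + 32qr² + 1287/10qr + 32q - 8r³ - ⅘r² - 16/5r → 3/10q²r + 11/10qr³ + 7/10qr - 8r³ - ⅘r² - 16/5r
  leading term q²r: subtract (3/10)·g_2 from 3/10q²r + 11/10qr³ + 7/10qr - 8r³ - ⅘r² - 16/5r → -8r³ + ⅘
  leading term r³: no divisor's leading term divides it; move -8r³ to the remainder.
  leading term 1: no divisor's leading term divides it; move ⅘ to the remainder.
  normal form = -8r³ + ⅘.
The normal form is nonzero, so h ∉ I. Since h minus its normal form lies in I, I + (h) = I + (n) where n = -8r³ + ⅘; decide whether this ideal is the whole ring.
Run Buchberger on G together with n (pairs among the g_i already reduce to 0 since G is a Gröbner basis):
g_1 = p - ⅜q² - 11/8qr² - ⅞q + r + 4, LT = p.
g_2 = q²r + 11/3qr³ + 7/3qr - 8/3r² - 32/3r - 8/3, LT = q²r.
n = -8r³ + ⅘, LT = r³.

S(g_2,n): lcm = q²r³. S = 1/10q² + 11/3qr⁵ + 7/3qr³ - 8/3r⁴ - 32/3r³ - 8/3r².
  leading term q²: no divisor's leading term divides it; move 1/10q² to the remainder.
  leading term qr⁵: subtract (-11/24qr²)·n from 11/3qr⁵ + 7/3qr³ - 8/3r⁴ - 32/3r³ - 8/3r² → 7/3qr³ + 11/30qr² - 8/3r⁴ - 32/3r³ - 8/3r²
  leading term qr³: subtract (-7/24q)·n from 7/3qr³ + 11/30qr² - 8/3r⁴ - 32/3r³ - 8/3r² → 11/30qr² + 7/30q - 8/3r⁴ - 32/3r³ - 8/3r²
  leading term qr²: no divisor's leading term divides it; move 11/30qr² to the remainder.
  leading term q: no divisor's leading term divides it; move 7/30q to the remainder.
  leading term r⁴: subtract (⅓r)·n from -8/3r⁴ - 32/3r³ - 8/3r² → -32/3r³ - 8/3r² - 4/15r
  leading term r³: subtract (4/3)·n from -32/3r³ - 8/3r² - 4/15r → -8/3r² - 4/15r - 16/15
  leading term r²: no divisor's leading term divides it; move -8/3r² to the remainder.
  leading term r: no divisor's leading term divides it; move -4/15r to the remainder.
  leading term 1: no divisor's leading term divides it; move -16/15 to the remainder.
  remainder 1/10q² + 11/30qr² + 7/30q - 8/3r² - 4/15r - 16/15 ≠ 0; add m_4 = 1/10q² + 11/30qr² + 7/30q - 8/3r² - 4/15r - 16/15 to the basis.

The other S-polynomials (S(g_1,g_2), S(g_1,n), S(g_1,m_4), S(g_2,m_4), S(n,m_4)) all reduce to 0 modulo the current basis, so we have a Gröbner basis.
Inter-reduce: drop elements whose leading term is divisible by another's, tail-reduce, and make monic.
Reduced Gröbner basis: {p - 10r², q² + 11/3qr² + 7/3q - 80/3r² - 8/3r - 32/3, r³ - 1/10}.
The reduced Gröbner basis of I + (h) is {p - 10r², q² + 11/3qr² + 7/3q - 80/3r² - 8/3r - 32/3, r³ - 1/10} ≠ {1}, a proper ideal, so the enlarged system stays consistent: h is independent of I, with normal form -8r³ + ⅘.

The remainder on division by a Gröbner basis is unique — it is the normal form.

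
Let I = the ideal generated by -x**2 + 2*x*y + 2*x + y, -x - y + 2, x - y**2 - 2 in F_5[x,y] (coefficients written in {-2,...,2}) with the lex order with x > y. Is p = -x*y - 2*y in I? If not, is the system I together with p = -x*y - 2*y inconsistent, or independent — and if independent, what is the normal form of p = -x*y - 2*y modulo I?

-x*y - 2*y lies in I (it reduces to 0).

First compute the reduced Gröbner basis of I by Buchberger's algorithm.
f_1 = -x**2 + 2*x*y + 2*x + y, LT = x**2.
f_2 = -x - y + 2, LT = x.
f_3 = x - y**2 - 2, LT = x.

S(f_1,f_2): lcm = x**2. S = 2*x*y - y.
  leading term x*y: subtract (-2*y)·f_2 from 2*x*y - y → -2*y**2 - 2*y
  leading term y**2: no divisor's leading term divides it; move -2*y**2 to the remainder.
  leading term y: no divisor's leading term divides it; move -2*y to the remainder.
  remainder -2*y**2 - 2*y ≠ 0; add h_4 = -2*y**2 - 2*y to the basis.

S(f_1,f_3): lcm = x**2. S = x*y**2 - 2*x*y - y.
  leading term x*y**2: subtract (-y**2)·f_2 from x*y**2 - 2*x*y - y → -2*x*y - y**3 + 2*y**2 - y
  leading term x*y: subtract (2*y)·f_2 from -2*x*y - y**3 + 2*y**2 - y → -y**3 - y**2
  leading term y**3: subtract (-2*y)·h_4 from -y**3 - y**2 → 0
  remainder 0.

S(f_2,f_3): lcm = x. S = y**2 + y.
  leading term y**2: subtract (2)·h_4 from y**2 + y → 0
  remainder 0.

S(f_1,h_4): leading monomials are coprime, so the S-polynomial reduces to 0 (Buchberger's first criterion).
S(f_2,h_4): leading monomials are coprime, so the S-polynomial reduces to 0 (Buchberger's first criterion).
S(f_3,h_4): leading monomials are coprime, so the S-polynomial reduces to 0 (Buchberger's first criterion).
Every S-polynomial of the final basis reduces to 0, so we have a Gröbner basis.
Inter-reduce: drop elements whose leading term is divisible by another's, tail-reduce, and make monic.
Reduced Gröbner basis: {x + y - 2, y**2 + y}.
Label its elements g_1 = x + y - 2, g_2 = y**2 + y.

Reduce p = -x*y - 2*y modulo G:
  leading term x*y: subtract (-y)·g_1 from -x*y - 2*y → y**2 + y
  leading term y**2: subtract (1)·g_2 from y**2 + y → 0
  normal form = 0.
Since the normal form is 0, p ∈ I.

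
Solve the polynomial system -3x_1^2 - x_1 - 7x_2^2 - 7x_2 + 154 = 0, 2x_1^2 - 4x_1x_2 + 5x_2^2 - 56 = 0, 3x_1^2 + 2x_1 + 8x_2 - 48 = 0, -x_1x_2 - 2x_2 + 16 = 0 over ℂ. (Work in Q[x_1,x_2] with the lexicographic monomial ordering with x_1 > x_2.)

{(2, 4)}

Compute a lex Gröbner basis by Buchberger's algorithm.
f_1 = -3x_1^2 - x_1 - 7x_2^2 - 7x_2 + 154, LT = x_1^2.
f_2 = 2x_1^2 - 4x_1x_2 + 5x_2^2 - 56, LT = x_1^2.
f_3 = 3x_1^2 + 2x_1 + 8x_2 - 48, LT = x_1^2.
f_4 = -x_1x_2 - 2x_2 + 16, LT = x_1x_2.

S(f_1,f_2): lcm = x_1^2. S = 2x_1x_2 + 1/3x_1 - 1/6x_2^2 + 7/3x_2 - 70/3.
  leading term x_1x_2: subtract (-2)·f_4 from 2x_1x_2 + 1/3x_1 - 1/6x_2^2 + 7/3x_2 - 70/3 → 1/3x_1 - 1/6x_2^2 - 5/3x_2 + 26/3
  leading term x_1: no divisor's leading term divides it; move 1/3x_1 to the remainder.
  leading term x_2^2: no divisor's leading term divides it; move -1/6x_2^2 to the remainder.
  leading term x_2: no divisor's leading term divides it; move -5/3x_2 to the remainder.
  leading term 1: no divisor's leading term divides it; move 26/3 to the remainder.
  remainder 1/3x_1 - 1/6x_2^2 - 5/3x_2 + 26/3 ≠ 0; add h_5 = 1/3x_1 - 1/6x_2^2 - 5/3x_2 + 26/3 to the basis.

S(f_1,f_3): lcm = x_1^2. S = -1/3x_1 + 7/3x_2^2 - 1/3x_2 - 106/3.
  leading term x_1: subtract (-1)·h_5 from -1/3x_1 + 7/3x_2^2 - 1/3x_2 - 106/3 → 13/6x_2^2 - 2x_2 - 80/3
  leading term x_2^2: no divisor's leading term divides it; move 13/6x_2^2 to the remainder.
  leading term x_2: no divisor's leading term divides it; move -2x_2 to the remainder.
  leading term 1: no divisor's leading term divides it; move -80/3 to the remainder.
  remainder 13/6x_2^2 - 2x_2 - 80/3 ≠ 0; add h_6 = 13/6x_2^2 - 2x_2 - 80/3 to the basis.

S(f_1,f_4): lcm = x_1^2x_2. S = -5/3x_1x_2 + 16x_1 + 7/3x_2^3 + 7/3x_2^2 - 154/3x_2.
  leading term x_1x_2: subtract (5/3)·f_4 from -5/3x_1x_2 + 16x_1 + 7/3x_2^3 + 7/3x_2^2 - 154/3x_2 → 16x_1 + 7/3x_2^3 + 7/3x_2^2 - 48x_2 - 80/3
  leading term x_1: subtract (48)·h_5 from 16x_1 + 7/3x_2^3 + 7/3x_2^2 - 48x_2 - 80/3 → 7/3x_2^3 + 31/3x_2^2 + 32x_2 - 1328/3
  leading term x_2^3: subtract (14/13x_2)·h_6 from 7/3x_2^3 + 31/3x_2^2 + 32x_2 - 1328/3 → 487/39x_2^2 + 2368/39x_2 - 1328/3
  leading term x_2^2: subtract (974/169)·h_6 from 487/39x_2^2 + 2368/39x_2 - 1328/3 → 36628/507x_2 - 146512/507
  leading term x_2: no divisor's leading term divides it; move 36628/507x_2 to the remainder.
  leading term 1: no divisor's leading term divides it; move -146512/507 to the remainder.
  remainder 36628/507x_2 - 146512/507 ≠ 0; add h_7 = 36628/507x_2 - 146512/507 to the basis.

The other S-polynomials (S(f_2,f_3), S(f_2,f_4), S(f_3,f_4), S(f_1,h_5), S(f_2,h_5), S(f_3,h_5), S(f_4,h_5), S(f_1,h_6), S(f_2,h_6), S(f_3,h_6), S(f_4,h_6), S(h_5,h_6), S(f_1,h_7), S(f_2,h_7), S(f_3,h_7), S(f_4,h_7), S(h_5,h_7), S(h_6,h_7)) all reduce to 0 modulo the current basis, so we have a Gröbner basis.
Inter-reduce: drop elements whose leading term is divisible by another's, tail-reduce, and make monic.
Reduced Gröbner basis: {x_1 - 2, x_2 - 4}.

A lex Gröbner basis eliminates variables successively. Here x_2 - 4 depends only on x_2, with roots {4}; lifting each root through the earlier basis elements recovers the full solutions.
  x_2 = 4: the earlier basis element becomes x_1 - 2 = 0, giving x_1 = 2 — point (2, 4).
Substituting each solution back into the original system confirms all equations vanish.
A lex Gröbner basis triangularizes the system, enabling back-substitution.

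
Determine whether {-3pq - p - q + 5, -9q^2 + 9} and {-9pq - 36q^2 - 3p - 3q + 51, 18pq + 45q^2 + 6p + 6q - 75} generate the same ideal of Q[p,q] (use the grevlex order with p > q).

Yes, the ideals are equal.

Two ideals are equal iff their reduced Gröbner bases coincide (the reduced basis is unique for a fixed ordering).
Buchberger on the first generating set:
f_1 = -3pq - p - q + 5, LT = pq.
f_2 = -9q^2 + 9, LT = q^2.

S(f_1,f_2): lcm = pq^2. S = 1/3pq + 1/3q^2 + p - 5/3q.
  reduce S modulo (f_1, f_2):
  remainder 8/9p - 16/9q + 8/9 ≠ 0; add g_3 = 8/9p - 16/9q + 8/9 to the basis.

The other S-polynomials (S(f_1,g_3), S(f_2,g_3)) all reduce to 0 modulo the current basis, so we have a Gröbner basis.
Inter-reduce: drop elements whose leading term is divisible by another's, tail-reduce, and make monic.
Reduced Gröbner basis: {q^2 - 1, p - 2q + 1}.

Buchberger on the second generating set:
h_1 = -9pq - 36q^2 - 3p - 3q + 51, LT = pq.
h_2 = 18pq + 45q^2 + 6p + 6q - 75, LT = pq.

S(h_1,h_2): lcm = pq. S = 3/2q^2 - 3/2.
  reduce S modulo (h_1, h_2):
  remainder 3/2q^2 - 3/2 ≠ 0; add k_3 = 3/2q^2 - 3/2 to the basis.

S(h_1,k_3): lcm = pq^2. S = 4q^3 + 1/3pq + 1/3q^2 + p - 17/3q.
  reduce S modulo (h_1, h_2, k_3):
  remainder 8/9p - 16/9q + 8/9 ≠ 0; add k_4 = 8/9p - 16/9q + 8/9 to the basis.

The other S-polynomials (S(h_2,k_3), S(h_1,k_4), S(h_2,k_4), S(k_3,k_4)) all reduce to 0 modulo the current basis, so we have a Gröbner basis.
Inter-reduce: drop elements whose leading term is divisible by another's, tail-reduce, and make monic.
Reduced Gröbner basis: {q^2 - 1, p - 2q + 1}.

Same reduced basis, so the two generating sets span the same ideal.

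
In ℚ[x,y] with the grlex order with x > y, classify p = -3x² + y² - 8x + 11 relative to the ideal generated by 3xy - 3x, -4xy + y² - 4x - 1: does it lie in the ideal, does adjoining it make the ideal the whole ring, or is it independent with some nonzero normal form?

First compute the reduced Gröbner basis of I by Buchberger's algorithm.
f_1 = 3xy - 3x, LT = xy.
f_2 = -4xy + y² - 4x - 1, LT = xy.

S(f_1,f_2): lcm = xy. S = ¼y² - 2x - ¼.
  reduce S modulo (f_1, f_2):
  remainder ¼y² - 2x - ¼ ≠ 0; add h_3 = ¼y² - 2x - ¼ to the basis.

S(f_1,h_3): lcm = xy². S = 8x² - xy + x.
  reduce S modulo (f_1, f_2, h_3):
  remainder 8x² ≠ 0; add h_4 = 8x² to the basis.

The other S-polynomials (S(f_2,h_3), S(f_1,h_4), S(f_2,h_4), S(h_3,h_4)) all reduce to 0 modulo the current basis, so we have a Gröbner basis.
Inter-reduce: drop elements whose leading term is divisible by another's, tail-reduce, and make monic.
Reduced Gröbner basis: {x², xy - x, y² - 8x - 1}.
Label its elements g_1 = x², g_2 = xy - x, g_3 = y² - 8x - 1.

Reduce p = -3x² + y² - 8x + 11 modulo G:
  leading term x²: subtract (-3)·g_1 from -3x² + y² - 8x + 11 → y² - 8x + 11
  leading term y²: subtract (1)·g_3 from y² - 8x + 11 → 12
  leading term 1: no divisor's leading term divides it; move 12 to the remainder.
  normal form = 12.
The normal form is nonzero, so p ∉ I. Since p minus its normal form lies in I, I + (p) = I + (r) where r = 12; decide whether this ideal is the whole ring.
Here r = 12 is a nonzero constant, hence a unit: 1 ∈ I + (p), the Gröbner basis of I + (p) is {1}, and the enlarged system has no common solution — adjoining p is inconsistent.

Adjoining -3x² + y² - 8x + 11 makes the ideal the whole ring: the system is inconsistent.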